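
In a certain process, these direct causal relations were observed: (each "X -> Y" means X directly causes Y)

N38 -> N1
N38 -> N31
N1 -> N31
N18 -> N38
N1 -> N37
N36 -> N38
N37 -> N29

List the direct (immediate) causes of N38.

N18, N36

N18, N36 → N38 with nothing further upstream stated.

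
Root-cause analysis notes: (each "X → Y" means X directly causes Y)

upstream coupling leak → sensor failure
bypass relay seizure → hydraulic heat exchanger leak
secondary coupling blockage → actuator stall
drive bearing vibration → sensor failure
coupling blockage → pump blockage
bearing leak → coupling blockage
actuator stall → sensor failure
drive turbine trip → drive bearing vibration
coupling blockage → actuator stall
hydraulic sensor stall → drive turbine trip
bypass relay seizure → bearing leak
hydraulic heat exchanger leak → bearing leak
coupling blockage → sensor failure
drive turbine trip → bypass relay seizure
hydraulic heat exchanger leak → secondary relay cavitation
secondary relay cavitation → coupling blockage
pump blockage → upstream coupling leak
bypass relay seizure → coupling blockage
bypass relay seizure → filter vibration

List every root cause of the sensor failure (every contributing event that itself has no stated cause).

Tracing upstream from the sensor failure: the sensor failure ← the drive bearing vibration ← the drive turbine trip ← the hydraulic sensor stall.
A separate upstream branch: the sensor failure ← the actuator stall ← the secondary coupling blockage.
Each of those chain origins has no stated cause.

the hydraulic sensor stall, the secondary coupling blockage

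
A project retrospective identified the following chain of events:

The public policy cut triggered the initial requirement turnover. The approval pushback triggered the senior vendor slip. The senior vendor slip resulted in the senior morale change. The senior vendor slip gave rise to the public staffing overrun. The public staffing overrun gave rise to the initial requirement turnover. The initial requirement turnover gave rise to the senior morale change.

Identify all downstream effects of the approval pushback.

Direct effects: the senior vendor slip.
2 steps out: the public staffing overrun, the senior morale change.
3 steps out: the initial requirement turnover.
Not reachable from it: the public policy cut.

the initial requirement turnover, the public staffing overrun, the senior morale change, the senior vendor slip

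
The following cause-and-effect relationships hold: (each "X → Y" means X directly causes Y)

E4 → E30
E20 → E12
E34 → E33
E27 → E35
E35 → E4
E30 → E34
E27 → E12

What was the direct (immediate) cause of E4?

Upstream contributors include E27, but only E35 feeds directly into E4.

E35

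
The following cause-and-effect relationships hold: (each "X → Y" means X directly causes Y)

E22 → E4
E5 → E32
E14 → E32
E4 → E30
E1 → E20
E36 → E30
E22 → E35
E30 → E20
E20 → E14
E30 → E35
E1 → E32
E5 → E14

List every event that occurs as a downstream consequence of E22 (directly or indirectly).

E14, E20, E30, E32, E35, E4

Direct effects: E4, E35.
2 steps out: E30.
3 steps out: E20.
4 steps out: E14.
5 steps out: E32.
Not reachable from it: E36, E1, E5.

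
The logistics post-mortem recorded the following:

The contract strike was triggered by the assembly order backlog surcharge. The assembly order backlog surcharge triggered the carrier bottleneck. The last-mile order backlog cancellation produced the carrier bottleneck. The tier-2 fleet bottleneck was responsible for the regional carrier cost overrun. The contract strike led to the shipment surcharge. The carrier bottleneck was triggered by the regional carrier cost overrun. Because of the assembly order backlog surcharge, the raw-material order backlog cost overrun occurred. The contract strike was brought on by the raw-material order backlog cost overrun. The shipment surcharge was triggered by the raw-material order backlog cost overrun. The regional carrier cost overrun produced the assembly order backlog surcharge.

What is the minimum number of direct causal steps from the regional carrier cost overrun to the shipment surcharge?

Shortest chain: the regional carrier cost overrun → the assembly order backlog surcharge → the raw-material order backlog cost overrun → the shipment surcharge.

3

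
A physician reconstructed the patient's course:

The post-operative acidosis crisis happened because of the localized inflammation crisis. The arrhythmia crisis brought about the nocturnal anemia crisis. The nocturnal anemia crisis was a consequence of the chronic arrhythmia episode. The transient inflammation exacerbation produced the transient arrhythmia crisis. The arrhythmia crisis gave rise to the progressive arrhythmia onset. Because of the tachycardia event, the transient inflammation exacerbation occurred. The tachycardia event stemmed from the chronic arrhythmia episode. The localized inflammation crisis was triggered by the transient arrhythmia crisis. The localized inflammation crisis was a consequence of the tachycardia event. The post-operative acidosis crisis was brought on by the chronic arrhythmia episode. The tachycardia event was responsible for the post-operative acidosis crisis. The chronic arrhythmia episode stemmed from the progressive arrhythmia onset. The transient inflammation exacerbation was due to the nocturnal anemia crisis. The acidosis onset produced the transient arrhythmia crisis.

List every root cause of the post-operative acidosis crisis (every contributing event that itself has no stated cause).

the acidosis onset, the arrhythmia crisis

Tracing upstream from the post-operative acidosis crisis: the post-operative acidosis crisis ← the chronic arrhythmia episode ← the progressive arrhythmia onset ← the arrhythmia crisis.
A separate upstream branch: the post-operative acidosis crisis ← the localized inflammation crisis ← the transient arrhythmia crisis ← the acidosis onset.
Each of those chain origins has no stated cause.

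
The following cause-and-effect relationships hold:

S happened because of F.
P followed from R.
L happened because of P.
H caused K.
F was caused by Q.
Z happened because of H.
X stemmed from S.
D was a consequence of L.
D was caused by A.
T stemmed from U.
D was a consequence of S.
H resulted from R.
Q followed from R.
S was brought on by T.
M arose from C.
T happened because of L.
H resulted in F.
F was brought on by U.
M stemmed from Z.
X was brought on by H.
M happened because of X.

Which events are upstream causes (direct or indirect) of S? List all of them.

F, H, L, P, Q, R, T, U

Immediate causes of S: F, T.
Further upstream: R, Q, P, H, U, L.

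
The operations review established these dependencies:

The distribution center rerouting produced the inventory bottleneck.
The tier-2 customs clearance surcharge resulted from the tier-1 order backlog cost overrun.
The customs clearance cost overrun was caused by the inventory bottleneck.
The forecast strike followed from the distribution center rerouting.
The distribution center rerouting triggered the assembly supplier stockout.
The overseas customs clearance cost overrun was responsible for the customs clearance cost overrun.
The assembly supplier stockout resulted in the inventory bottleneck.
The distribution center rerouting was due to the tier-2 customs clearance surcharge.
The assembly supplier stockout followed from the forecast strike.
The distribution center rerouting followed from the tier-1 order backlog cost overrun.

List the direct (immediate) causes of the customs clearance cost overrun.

Upstream contributors include the tier-1 order backlog cost overrun, the tier-2 customs clearance surcharge, the distribution center rerouting, the forecast strike, the assembly supplier stockout, but only the inventory bottleneck, the overseas customs clearance cost overrun feed directly into the customs clearance cost overrun.

the inventory bottleneck, the overseas customs clearance cost overrun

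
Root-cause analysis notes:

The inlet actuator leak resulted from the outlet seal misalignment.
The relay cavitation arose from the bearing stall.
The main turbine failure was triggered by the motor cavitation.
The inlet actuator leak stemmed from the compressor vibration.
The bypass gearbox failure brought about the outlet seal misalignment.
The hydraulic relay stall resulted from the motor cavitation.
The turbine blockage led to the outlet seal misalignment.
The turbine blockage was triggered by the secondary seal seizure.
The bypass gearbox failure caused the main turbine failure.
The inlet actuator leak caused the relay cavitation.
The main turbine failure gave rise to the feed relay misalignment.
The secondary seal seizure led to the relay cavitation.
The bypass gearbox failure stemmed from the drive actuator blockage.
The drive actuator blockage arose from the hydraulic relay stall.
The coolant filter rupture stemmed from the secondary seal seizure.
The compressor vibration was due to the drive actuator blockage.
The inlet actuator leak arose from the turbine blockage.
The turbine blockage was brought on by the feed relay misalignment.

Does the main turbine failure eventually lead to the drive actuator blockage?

No

The main turbine failure leads to the feed relay misalignment, the turbine blockage, the outlet seal misalignment, the inlet actuator leak, the relay cavitation; the drive actuator blockage is not among them.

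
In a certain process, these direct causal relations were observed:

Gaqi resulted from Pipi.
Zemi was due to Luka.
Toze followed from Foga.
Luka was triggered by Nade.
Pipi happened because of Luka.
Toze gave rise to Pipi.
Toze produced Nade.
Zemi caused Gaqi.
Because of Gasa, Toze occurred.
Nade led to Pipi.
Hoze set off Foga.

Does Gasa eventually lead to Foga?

Gasa leads to Toze, Nade, Luka, Zemi, Pipi, Gaqi; Foga is not among them.

No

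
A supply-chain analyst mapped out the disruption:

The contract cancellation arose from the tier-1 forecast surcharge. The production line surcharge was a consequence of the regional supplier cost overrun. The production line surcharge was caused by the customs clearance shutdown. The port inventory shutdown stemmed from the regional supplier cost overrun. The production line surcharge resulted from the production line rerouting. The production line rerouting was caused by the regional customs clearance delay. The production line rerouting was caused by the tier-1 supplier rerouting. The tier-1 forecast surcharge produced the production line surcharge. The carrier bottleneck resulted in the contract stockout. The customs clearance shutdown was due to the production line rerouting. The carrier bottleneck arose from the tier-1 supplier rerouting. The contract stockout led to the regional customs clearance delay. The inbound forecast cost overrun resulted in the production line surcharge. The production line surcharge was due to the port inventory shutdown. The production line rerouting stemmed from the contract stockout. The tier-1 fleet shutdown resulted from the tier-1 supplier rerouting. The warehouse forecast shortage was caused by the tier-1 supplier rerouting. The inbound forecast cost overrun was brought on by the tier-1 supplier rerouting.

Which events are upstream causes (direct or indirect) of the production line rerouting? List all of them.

the carrier bottleneck, the contract stockout, the regional customs clearance delay, the tier-1 supplier rerouting

Immediate causes of the production line rerouting: the tier-1 supplier rerouting, the contract stockout, the regional customs clearance delay.
Further upstream: the carrier bottleneck.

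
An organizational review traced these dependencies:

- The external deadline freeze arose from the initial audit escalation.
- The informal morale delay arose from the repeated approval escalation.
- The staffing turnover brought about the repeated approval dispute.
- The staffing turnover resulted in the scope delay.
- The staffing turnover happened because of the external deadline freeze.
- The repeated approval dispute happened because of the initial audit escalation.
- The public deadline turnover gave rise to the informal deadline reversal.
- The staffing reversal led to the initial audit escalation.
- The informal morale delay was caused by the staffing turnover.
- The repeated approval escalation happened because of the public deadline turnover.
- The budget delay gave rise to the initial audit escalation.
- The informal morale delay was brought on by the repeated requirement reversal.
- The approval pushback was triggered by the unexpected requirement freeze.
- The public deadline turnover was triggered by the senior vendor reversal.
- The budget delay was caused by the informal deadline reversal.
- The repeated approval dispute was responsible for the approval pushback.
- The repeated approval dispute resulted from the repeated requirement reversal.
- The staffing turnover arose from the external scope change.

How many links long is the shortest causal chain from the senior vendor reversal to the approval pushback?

6

Shortest chain: the senior vendor reversal → the public deadline turnover → the informal deadline reversal → the budget delay → the initial audit escalation → the repeated approval dispute → the approval pushback.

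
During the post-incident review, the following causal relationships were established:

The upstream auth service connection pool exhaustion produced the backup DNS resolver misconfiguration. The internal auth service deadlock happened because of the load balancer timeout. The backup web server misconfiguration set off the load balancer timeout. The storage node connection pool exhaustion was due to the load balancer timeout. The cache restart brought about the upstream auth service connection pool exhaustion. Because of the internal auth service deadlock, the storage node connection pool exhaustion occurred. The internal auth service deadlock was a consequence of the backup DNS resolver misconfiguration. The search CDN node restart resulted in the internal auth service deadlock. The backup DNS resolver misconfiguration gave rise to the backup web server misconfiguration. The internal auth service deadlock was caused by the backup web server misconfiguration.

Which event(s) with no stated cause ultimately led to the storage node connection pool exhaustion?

the cache restart, the search CDN node restart

Tracing upstream from the storage node connection pool exhaustion: the storage node connection pool exhaustion ← the internal auth service deadlock ← the backup DNS resolver misconfiguration ← the upstream auth service connection pool exhaustion ← the cache restart.
A separate upstream branch: the storage node connection pool exhaustion ← the internal auth service deadlock ← the search CDN node restart.
Each of those chain origins has no stated cause.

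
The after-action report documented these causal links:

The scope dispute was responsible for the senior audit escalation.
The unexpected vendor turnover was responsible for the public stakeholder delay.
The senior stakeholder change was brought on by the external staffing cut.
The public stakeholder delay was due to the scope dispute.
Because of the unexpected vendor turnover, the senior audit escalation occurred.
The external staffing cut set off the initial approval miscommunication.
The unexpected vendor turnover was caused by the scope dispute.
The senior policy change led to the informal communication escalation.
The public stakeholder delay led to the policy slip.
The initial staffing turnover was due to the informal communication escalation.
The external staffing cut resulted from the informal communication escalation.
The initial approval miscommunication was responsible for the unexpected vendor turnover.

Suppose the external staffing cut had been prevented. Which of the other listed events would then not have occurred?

Downstream of the external staffing cut: the initial approval miscommunication, the senior stakeholder change, the unexpected vendor turnover, the public stakeholder delay, the policy slip, the senior audit escalation.
Of those, still caused via another path: the unexpected vendor turnover, the public stakeholder delay, the policy slip, the senior audit escalation.
The remainder have no surviving cause.

the initial approval miscommunication, the senior stakeholder change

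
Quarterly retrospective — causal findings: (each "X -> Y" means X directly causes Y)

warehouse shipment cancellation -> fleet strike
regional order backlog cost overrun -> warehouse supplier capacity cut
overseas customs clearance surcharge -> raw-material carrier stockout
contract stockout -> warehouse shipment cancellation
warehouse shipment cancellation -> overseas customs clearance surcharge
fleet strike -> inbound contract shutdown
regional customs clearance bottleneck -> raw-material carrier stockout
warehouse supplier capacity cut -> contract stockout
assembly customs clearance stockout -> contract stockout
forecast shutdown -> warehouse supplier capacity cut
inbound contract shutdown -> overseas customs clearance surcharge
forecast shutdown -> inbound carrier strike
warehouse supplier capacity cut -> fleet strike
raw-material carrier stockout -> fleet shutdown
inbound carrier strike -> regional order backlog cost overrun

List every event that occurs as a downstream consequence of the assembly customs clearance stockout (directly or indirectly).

Direct effects: the contract stockout.
2 steps out: the warehouse shipment cancellation.
3 steps out: the fleet strike, the overseas customs clearance surcharge.
4 steps out: the inbound contract shutdown, the raw-material carrier stockout.
5 steps out: the fleet shutdown.
Not reachable from it: the forecast shutdown, the inbound carrier strike, the regional order backlog cost overrun, the warehouse supplier capacity cut, the regional customs clearance bottleneck.

the contract stockout, the fleet shutdown, the fleet strike, the inbound contract shutdown, the overseas customs clearance surcharge, the raw-material carrier stockout, the warehouse shipment cancellation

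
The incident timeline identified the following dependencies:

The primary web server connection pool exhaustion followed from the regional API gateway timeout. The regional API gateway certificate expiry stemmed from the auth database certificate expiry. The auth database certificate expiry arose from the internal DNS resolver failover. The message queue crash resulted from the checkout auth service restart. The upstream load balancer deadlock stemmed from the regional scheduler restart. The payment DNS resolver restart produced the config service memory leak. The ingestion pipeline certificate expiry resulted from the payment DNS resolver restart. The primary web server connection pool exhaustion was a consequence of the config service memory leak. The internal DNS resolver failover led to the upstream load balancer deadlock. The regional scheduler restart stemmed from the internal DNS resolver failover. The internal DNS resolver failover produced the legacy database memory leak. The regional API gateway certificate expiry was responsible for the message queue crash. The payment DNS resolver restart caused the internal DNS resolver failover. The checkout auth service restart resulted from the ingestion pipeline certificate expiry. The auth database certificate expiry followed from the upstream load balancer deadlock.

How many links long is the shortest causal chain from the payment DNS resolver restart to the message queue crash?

3

Shortest chain: the payment DNS resolver restart → the ingestion pipeline certificate expiry → the checkout auth service restart → the message queue crash.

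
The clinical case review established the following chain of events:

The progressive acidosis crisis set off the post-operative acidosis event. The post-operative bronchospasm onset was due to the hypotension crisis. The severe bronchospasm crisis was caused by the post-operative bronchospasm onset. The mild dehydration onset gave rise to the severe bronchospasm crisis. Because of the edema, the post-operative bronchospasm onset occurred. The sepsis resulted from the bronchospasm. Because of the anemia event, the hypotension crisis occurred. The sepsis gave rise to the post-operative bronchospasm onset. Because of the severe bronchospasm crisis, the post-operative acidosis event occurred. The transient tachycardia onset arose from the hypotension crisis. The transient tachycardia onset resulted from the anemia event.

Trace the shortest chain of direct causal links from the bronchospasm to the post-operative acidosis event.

the bronchospasm → the sepsis → the post-operative bronchospasm onset → the severe bronchospasm crisis → the post-operative acidosis event

the bronchospasm → the sepsis
the sepsis → the post-operative bronchospasm onset
the post-operative bronchospasm onset → the severe bronchospasm crisis
the severe bronchospasm crisis → the post-operative acidosis event
Length: 4 steps.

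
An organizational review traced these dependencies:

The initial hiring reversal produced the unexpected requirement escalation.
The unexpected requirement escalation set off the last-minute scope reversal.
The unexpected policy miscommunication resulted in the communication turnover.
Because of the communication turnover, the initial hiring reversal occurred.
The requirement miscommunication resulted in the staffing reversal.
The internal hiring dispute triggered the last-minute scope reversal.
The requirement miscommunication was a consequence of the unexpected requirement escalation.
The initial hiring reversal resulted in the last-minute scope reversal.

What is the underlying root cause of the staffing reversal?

the unexpected policy miscommunication

Tracing upstream from the staffing reversal: the staffing reversal ← the requirement miscommunication ← the unexpected requirement escalation ← the initial hiring reversal ← the communication turnover ← the unexpected policy miscommunication.
The unexpected policy miscommunication has no stated cause, so it is the root.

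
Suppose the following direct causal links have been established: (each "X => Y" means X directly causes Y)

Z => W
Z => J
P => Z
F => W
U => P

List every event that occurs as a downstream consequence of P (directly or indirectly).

Direct effects: Z.
2 steps out: W, J.
Not reachable from it: U, F.

J, W, Z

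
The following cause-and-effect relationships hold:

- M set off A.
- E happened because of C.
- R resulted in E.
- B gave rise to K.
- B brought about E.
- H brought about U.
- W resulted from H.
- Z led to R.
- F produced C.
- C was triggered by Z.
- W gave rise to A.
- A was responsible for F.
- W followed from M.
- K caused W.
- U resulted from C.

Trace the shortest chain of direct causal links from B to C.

B → K → W → A → F → C

B → K
K → W
W → A
A → F
F → C
Length: 5 steps.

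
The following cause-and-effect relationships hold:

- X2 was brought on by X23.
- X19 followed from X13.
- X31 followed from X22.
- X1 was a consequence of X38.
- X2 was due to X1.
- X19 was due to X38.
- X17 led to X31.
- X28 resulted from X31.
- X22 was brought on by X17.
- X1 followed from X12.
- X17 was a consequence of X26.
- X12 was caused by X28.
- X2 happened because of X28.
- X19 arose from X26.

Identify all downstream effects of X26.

X1, X12, X17, X19, X2, X22, X28, X31

Direct effects: X17, X19.
2 steps out: X22, X31.
3 steps out: X28.
4 steps out: X12, X2.
5 steps out: X1.
Not reachable from it: X23, X13, X38.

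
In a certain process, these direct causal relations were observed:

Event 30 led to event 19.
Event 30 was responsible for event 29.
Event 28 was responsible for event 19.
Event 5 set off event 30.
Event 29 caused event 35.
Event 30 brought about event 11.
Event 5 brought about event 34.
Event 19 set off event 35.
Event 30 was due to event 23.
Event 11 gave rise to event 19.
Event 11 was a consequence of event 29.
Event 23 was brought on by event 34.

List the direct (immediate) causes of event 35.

event 19, event 29

Upstream contributors include event 5, event 34, event 23, event 30, event 11, event 28, but only event 19, event 29 feed directly into event 35.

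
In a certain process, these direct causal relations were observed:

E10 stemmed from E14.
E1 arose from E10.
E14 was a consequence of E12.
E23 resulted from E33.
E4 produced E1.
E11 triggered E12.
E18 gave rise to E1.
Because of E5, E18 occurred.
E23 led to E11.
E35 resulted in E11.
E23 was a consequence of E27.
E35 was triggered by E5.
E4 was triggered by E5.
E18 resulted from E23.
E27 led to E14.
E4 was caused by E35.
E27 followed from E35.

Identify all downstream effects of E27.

E1, E10, E11, E12, E14, E18, E23

Direct effects: E23, E14.
2 steps out: E11, E18, E10.
3 steps out: E12, E1.
Not reachable from it: E5, E35, E33, E4.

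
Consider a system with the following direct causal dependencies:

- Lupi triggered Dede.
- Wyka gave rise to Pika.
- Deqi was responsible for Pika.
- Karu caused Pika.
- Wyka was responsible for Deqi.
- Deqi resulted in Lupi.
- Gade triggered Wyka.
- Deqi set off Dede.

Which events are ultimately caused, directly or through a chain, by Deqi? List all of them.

Direct effects: Pika, Lupi, Dede.
Not reachable from it: Gade, Wyka, Karu.

Dede, Lupi, Pika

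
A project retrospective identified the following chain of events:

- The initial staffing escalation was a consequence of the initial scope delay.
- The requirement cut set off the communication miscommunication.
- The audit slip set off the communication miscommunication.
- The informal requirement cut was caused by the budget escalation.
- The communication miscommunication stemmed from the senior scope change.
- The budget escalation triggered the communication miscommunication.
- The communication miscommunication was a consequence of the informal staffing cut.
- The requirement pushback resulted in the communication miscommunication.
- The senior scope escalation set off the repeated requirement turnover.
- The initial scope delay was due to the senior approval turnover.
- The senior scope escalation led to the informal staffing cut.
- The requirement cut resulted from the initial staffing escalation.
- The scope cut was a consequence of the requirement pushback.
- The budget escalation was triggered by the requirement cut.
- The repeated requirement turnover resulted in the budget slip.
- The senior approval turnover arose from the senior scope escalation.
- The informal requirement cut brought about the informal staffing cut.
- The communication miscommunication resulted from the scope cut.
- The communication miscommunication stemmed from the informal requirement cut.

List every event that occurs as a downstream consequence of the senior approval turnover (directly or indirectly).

Direct effects: the initial scope delay.
2 steps out: the initial staffing escalation.
3 steps out: the requirement cut.
4 steps out: the budget escalation, the communication miscommunication.
5 steps out: the informal requirement cut.
6 steps out: the informal staffing cut.
Not reachable from it: the senior scope escalation, the repeated requirement turnover, the budget slip, the audit slip, the senior scope change, the requirement pushback, the scope cut.

the budget escalation, the communication miscommunication, the informal requirement cut, the informal staffing cut, the initial scope delay, the initial staffing escalation, the requirement cut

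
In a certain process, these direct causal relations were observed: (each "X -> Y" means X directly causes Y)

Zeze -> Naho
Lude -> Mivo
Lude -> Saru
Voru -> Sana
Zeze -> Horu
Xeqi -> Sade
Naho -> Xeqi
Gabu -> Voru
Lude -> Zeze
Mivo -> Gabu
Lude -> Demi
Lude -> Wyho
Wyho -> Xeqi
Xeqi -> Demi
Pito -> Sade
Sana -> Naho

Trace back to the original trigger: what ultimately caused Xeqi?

Tracing upstream from Xeqi: Xeqi ← Wyho ← Lude.
Lude has no stated cause, so it is the root.

Lude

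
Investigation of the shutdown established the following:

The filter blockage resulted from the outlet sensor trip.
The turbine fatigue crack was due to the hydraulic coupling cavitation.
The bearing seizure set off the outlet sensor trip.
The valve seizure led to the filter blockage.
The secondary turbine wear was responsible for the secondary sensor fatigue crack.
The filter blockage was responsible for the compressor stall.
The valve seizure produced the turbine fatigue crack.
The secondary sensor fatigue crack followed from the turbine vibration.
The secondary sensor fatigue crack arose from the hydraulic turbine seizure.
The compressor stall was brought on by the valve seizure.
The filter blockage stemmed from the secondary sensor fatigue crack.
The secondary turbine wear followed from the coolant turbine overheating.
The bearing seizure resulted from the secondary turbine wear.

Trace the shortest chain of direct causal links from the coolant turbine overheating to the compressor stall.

the coolant turbine overheating → the secondary turbine wear → the secondary sensor fatigue crack → the filter blockage → the compressor stall

the coolant turbine overheating → the secondary turbine wear
the secondary turbine wear → the secondary sensor fatigue crack
the secondary sensor fatigue crack → the filter blockage
the filter blockage → the compressor stall
Length: 4 steps.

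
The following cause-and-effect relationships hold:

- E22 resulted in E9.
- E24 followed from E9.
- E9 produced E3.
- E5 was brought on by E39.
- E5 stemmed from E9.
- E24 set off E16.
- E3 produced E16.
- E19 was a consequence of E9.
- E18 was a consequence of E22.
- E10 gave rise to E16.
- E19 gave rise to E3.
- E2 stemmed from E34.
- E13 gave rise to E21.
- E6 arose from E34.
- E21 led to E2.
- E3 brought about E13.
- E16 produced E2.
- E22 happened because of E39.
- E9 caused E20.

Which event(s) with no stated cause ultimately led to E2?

Tracing upstream from E2: E2 ← E16 ← E3 ← E9 ← E22 ← E39.
A separate upstream branch: E2 ← E34.
A separate upstream branch: E2 ← E16 ← E10.
Each of those chain origins has no stated cause.

E10, E34, E39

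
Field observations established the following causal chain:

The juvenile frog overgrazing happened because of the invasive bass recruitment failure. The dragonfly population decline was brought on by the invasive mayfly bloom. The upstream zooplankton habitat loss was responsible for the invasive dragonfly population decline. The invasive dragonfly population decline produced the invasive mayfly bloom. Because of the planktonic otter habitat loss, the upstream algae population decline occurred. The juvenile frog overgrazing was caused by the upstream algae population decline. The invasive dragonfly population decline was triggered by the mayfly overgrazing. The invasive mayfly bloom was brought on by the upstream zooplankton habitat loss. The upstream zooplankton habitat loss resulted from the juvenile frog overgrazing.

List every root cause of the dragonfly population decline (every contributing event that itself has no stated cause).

the invasive bass recruitment failure, the mayfly overgrazing, the planktonic otter habitat loss

Tracing upstream from the dragonfly population decline: the dragonfly population decline ← the invasive mayfly bloom ← the upstream zooplankton habitat loss ← the juvenile frog overgrazing ← the upstream algae population decline ← the planktonic otter habitat loss.
A separate upstream branch: the dragonfly population decline ← the invasive mayfly bloom ← the upstream zooplankton habitat loss ← the juvenile frog overgrazing ← the invasive bass recruitment failure.
A separate upstream branch: the dragonfly population decline ← the invasive mayfly bloom ← the invasive dragonfly population decline ← the mayfly overgrazing.
Each of those chain origins has no stated cause.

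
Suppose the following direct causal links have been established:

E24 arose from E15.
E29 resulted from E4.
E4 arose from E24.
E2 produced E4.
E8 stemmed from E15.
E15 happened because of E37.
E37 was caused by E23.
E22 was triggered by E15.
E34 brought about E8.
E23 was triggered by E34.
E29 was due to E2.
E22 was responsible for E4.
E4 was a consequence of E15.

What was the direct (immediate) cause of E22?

E15

Upstream contributors include E34, E23, E37, but only E15 feeds directly into E22.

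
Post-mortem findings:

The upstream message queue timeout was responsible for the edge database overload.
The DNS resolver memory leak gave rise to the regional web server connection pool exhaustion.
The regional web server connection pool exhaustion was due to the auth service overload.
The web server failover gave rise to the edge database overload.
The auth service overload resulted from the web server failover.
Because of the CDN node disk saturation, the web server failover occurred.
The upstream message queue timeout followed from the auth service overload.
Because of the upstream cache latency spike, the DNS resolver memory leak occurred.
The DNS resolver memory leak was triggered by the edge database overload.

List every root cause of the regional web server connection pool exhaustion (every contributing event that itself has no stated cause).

Tracing upstream from the regional web server connection pool exhaustion: the regional web server connection pool exhaustion ← the auth service overload ← the web server failover ← the CDN node disk saturation.
A separate upstream branch: the regional web server connection pool exhaustion ← the DNS resolver memory leak ← the upstream cache latency spike.
Each of those chain origins has no stated cause.

the CDN node disk saturation, the upstream cache latency spike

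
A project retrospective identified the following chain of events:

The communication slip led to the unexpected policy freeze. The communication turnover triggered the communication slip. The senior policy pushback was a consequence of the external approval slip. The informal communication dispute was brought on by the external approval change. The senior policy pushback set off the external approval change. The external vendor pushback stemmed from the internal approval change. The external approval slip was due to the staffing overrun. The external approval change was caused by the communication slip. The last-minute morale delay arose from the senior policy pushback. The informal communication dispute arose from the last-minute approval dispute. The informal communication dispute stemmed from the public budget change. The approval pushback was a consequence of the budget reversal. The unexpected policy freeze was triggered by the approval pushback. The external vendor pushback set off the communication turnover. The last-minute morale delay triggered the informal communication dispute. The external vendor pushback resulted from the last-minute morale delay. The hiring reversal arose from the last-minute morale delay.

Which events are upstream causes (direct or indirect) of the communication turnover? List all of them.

Immediate cause of the communication turnover: the external vendor pushback.
Further upstream: the internal approval change, the staffing overrun, the external approval slip, the senior policy pushback, the last-minute morale delay.

the external approval slip, the external vendor pushback, the internal approval change, the last-minute morale delay, the senior policy pushback, the staffing overrun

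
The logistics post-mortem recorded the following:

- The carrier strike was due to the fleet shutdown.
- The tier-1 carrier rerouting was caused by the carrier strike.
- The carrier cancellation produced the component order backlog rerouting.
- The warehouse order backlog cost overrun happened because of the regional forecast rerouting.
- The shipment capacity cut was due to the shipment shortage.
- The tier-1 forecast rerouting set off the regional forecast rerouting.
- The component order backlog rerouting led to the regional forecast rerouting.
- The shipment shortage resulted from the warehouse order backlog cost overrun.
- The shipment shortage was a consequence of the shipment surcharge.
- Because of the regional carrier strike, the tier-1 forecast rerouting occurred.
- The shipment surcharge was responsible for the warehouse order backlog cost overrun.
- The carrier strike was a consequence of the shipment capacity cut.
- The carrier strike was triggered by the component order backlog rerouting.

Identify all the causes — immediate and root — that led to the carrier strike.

Immediate causes of the carrier strike: the component order backlog rerouting, the fleet shutdown, the shipment capacity cut.
Further upstream: the regional carrier strike, the carrier cancellation, the tier-1 forecast rerouting, the regional forecast rerouting, the shipment surcharge, the warehouse order backlog cost overrun, the shipment shortage.

the carrier cancellation, the component order backlog rerouting, the fleet shutdown, the regional carrier strike, the regional forecast rerouting, the shipment capacity cut, the shipment shortage, the shipment surcharge, the tier-1 forecast rerouting, the warehouse order backlog cost overrun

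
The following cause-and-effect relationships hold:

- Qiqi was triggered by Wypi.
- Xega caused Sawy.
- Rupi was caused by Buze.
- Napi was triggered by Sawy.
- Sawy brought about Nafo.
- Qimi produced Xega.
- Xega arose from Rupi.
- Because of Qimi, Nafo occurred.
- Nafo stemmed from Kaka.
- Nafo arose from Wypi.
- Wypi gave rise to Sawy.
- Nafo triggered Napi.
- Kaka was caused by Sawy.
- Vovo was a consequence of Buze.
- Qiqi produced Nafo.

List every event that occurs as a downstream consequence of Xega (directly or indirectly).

Direct effects: Sawy.
2 steps out: Kaka, Nafo, Napi.
Not reachable from it: Buze, Vovo, Qimi, Rupi, Wypi, Qiqi.

Kaka, Nafo, Napi, Sawy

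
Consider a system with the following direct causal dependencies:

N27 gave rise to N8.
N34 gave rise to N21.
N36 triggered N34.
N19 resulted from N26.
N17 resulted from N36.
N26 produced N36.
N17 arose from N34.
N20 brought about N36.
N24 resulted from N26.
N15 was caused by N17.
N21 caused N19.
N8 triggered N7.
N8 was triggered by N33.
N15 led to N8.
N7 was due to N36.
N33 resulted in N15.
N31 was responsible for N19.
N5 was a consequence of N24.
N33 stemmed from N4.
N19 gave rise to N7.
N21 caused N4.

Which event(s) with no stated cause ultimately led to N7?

N20, N26, N27, N31

Tracing upstream from N7: N7 ← N36 ← N26.
A separate upstream branch: N7 ← N36 ← N20.
A separate upstream branch: N7 ← N19 ← N31.
A separate upstream branch: N7 ← N8 ← N27.
Each of those chain origins has no stated cause.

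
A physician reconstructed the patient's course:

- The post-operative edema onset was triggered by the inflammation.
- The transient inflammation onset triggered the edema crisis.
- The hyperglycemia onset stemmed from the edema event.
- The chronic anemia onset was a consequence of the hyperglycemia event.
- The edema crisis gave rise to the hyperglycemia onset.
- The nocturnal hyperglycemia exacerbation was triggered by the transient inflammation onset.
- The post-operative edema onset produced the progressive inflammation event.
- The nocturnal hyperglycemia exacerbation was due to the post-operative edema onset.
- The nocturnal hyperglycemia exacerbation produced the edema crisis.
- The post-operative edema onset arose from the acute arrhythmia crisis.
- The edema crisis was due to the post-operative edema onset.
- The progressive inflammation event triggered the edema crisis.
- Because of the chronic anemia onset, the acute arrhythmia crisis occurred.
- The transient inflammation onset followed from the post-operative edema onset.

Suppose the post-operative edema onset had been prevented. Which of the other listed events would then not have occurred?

Downstream of the post-operative edema onset: the transient inflammation onset, the progressive inflammation event, the nocturnal hyperglycemia exacerbation, the edema crisis, the hyperglycemia onset.
Of those, still caused via another path: the hyperglycemia onset.
The remainder have no surviving cause.

the edema crisis, the nocturnal hyperglycemia exacerbation, the progressive inflammation event, the transient inflammation onset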